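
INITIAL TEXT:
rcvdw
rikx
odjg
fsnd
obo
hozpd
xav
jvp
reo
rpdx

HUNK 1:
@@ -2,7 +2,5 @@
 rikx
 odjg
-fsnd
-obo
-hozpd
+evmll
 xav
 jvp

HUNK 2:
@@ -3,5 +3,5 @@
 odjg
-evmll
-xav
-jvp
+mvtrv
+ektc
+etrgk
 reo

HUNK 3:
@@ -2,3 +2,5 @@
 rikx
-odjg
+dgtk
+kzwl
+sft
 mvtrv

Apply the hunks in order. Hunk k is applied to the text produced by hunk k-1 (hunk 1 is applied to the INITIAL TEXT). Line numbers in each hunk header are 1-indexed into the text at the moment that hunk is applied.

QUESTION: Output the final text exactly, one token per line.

Answer: rcvdw
rikx
dgtk
kzwl
sft
mvtrv
ektc
etrgk
reo
rpdx

Derivation:
Hunk 1: at line 2 remove [fsnd,obo,hozpd] add [evmll] -> 8 lines: rcvdw rikx odjg evmll xav jvp reo rpdx
Hunk 2: at line 3 remove [evmll,xav,jvp] add [mvtrv,ektc,etrgk] -> 8 lines: rcvdw rikx odjg mvtrv ektc etrgk reo rpdx
Hunk 3: at line 2 remove [odjg] add [dgtk,kzwl,sft] -> 10 lines: rcvdw rikx dgtk kzwl sft mvtrv ektc etrgk reo rpdx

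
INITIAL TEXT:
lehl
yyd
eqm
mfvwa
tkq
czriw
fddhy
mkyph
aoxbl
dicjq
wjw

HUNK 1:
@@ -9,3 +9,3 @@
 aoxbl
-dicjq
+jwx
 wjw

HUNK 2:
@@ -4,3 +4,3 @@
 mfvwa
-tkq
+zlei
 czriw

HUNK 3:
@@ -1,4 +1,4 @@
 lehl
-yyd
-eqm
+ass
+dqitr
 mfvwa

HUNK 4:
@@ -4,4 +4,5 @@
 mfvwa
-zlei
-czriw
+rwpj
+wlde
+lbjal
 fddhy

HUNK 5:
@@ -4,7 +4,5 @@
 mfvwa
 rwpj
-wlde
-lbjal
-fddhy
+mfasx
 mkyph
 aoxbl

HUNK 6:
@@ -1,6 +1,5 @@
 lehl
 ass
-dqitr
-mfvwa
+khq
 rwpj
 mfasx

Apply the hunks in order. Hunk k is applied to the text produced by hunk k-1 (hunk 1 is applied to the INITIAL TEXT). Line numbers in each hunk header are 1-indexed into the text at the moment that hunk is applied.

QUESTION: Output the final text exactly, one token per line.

Answer: lehl
ass
khq
rwpj
mfasx
mkyph
aoxbl
jwx
wjw

Derivation:
Hunk 1: at line 9 remove [dicjq] add [jwx] -> 11 lines: lehl yyd eqm mfvwa tkq czriw fddhy mkyph aoxbl jwx wjw
Hunk 2: at line 4 remove [tkq] add [zlei] -> 11 lines: lehl yyd eqm mfvwa zlei czriw fddhy mkyph aoxbl jwx wjw
Hunk 3: at line 1 remove [yyd,eqm] add [ass,dqitr] -> 11 lines: lehl ass dqitr mfvwa zlei czriw fddhy mkyph aoxbl jwx wjw
Hunk 4: at line 4 remove [zlei,czriw] add [rwpj,wlde,lbjal] -> 12 lines: lehl ass dqitr mfvwa rwpj wlde lbjal fddhy mkyph aoxbl jwx wjw
Hunk 5: at line 4 remove [wlde,lbjal,fddhy] add [mfasx] -> 10 lines: lehl ass dqitr mfvwa rwpj mfasx mkyph aoxbl jwx wjw
Hunk 6: at line 1 remove [dqitr,mfvwa] add [khq] -> 9 lines: lehl ass khq rwpj mfasx mkyph aoxbl jwx wjw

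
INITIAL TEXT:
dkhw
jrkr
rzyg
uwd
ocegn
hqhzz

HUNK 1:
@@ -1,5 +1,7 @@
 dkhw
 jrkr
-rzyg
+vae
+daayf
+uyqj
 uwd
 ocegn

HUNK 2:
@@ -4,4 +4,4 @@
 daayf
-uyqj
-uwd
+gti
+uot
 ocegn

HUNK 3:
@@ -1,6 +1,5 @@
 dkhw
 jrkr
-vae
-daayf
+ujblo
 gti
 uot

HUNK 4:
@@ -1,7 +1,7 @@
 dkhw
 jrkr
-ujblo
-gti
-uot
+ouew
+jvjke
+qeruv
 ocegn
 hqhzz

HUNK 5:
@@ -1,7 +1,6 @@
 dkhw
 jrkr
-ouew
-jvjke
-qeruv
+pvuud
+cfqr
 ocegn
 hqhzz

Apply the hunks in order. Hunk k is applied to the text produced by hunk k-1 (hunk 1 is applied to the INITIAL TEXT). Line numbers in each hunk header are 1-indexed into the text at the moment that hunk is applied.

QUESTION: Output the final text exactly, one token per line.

Hunk 1: at line 1 remove [rzyg] add [vae,daayf,uyqj] -> 8 lines: dkhw jrkr vae daayf uyqj uwd ocegn hqhzz
Hunk 2: at line 4 remove [uyqj,uwd] add [gti,uot] -> 8 lines: dkhw jrkr vae daayf gti uot ocegn hqhzz
Hunk 3: at line 1 remove [vae,daayf] add [ujblo] -> 7 lines: dkhw jrkr ujblo gti uot ocegn hqhzz
Hunk 4: at line 1 remove [ujblo,gti,uot] add [ouew,jvjke,qeruv] -> 7 lines: dkhw jrkr ouew jvjke qeruv ocegn hqhzz
Hunk 5: at line 1 remove [ouew,jvjke,qeruv] add [pvuud,cfqr] -> 6 lines: dkhw jrkr pvuud cfqr ocegn hqhzz

Answer: dkhw
jrkr
pvuud
cfqr
ocegn
hqhzz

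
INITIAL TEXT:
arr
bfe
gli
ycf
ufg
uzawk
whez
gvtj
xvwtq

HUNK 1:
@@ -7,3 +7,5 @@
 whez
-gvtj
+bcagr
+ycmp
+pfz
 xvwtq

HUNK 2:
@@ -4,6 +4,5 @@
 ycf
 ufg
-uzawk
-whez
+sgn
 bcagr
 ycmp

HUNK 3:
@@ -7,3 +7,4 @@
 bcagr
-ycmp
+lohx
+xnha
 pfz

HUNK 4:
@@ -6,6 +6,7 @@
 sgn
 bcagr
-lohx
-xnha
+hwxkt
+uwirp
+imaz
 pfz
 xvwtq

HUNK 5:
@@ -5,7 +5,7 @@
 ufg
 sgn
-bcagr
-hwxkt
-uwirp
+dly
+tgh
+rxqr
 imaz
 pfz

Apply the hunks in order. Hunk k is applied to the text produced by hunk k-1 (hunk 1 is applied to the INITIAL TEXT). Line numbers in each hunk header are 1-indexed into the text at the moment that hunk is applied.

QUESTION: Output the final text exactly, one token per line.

Answer: arr
bfe
gli
ycf
ufg
sgn
dly
tgh
rxqr
imaz
pfz
xvwtq

Derivation:
Hunk 1: at line 7 remove [gvtj] add [bcagr,ycmp,pfz] -> 11 lines: arr bfe gli ycf ufg uzawk whez bcagr ycmp pfz xvwtq
Hunk 2: at line 4 remove [uzawk,whez] add [sgn] -> 10 lines: arr bfe gli ycf ufg sgn bcagr ycmp pfz xvwtq
Hunk 3: at line 7 remove [ycmp] add [lohx,xnha] -> 11 lines: arr bfe gli ycf ufg sgn bcagr lohx xnha pfz xvwtq
Hunk 4: at line 6 remove [lohx,xnha] add [hwxkt,uwirp,imaz] -> 12 lines: arr bfe gli ycf ufg sgn bcagr hwxkt uwirp imaz pfz xvwtq
Hunk 5: at line 5 remove [bcagr,hwxkt,uwirp] add [dly,tgh,rxqr] -> 12 lines: arr bfe gli ycf ufg sgn dly tgh rxqr imaz pfz xvwtq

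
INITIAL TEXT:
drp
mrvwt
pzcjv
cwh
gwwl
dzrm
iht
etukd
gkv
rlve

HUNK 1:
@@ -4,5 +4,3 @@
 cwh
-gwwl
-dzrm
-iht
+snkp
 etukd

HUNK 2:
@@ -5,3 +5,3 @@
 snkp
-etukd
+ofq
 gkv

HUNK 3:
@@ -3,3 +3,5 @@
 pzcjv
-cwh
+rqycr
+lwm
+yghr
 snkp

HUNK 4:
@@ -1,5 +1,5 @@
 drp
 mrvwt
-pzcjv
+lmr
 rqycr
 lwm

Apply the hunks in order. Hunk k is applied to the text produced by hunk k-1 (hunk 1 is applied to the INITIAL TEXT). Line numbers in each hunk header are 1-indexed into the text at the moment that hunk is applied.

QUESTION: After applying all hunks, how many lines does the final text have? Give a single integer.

Answer: 10

Derivation:
Hunk 1: at line 4 remove [gwwl,dzrm,iht] add [snkp] -> 8 lines: drp mrvwt pzcjv cwh snkp etukd gkv rlve
Hunk 2: at line 5 remove [etukd] add [ofq] -> 8 lines: drp mrvwt pzcjv cwh snkp ofq gkv rlve
Hunk 3: at line 3 remove [cwh] add [rqycr,lwm,yghr] -> 10 lines: drp mrvwt pzcjv rqycr lwm yghr snkp ofq gkv rlve
Hunk 4: at line 1 remove [pzcjv] add [lmr] -> 10 lines: drp mrvwt lmr rqycr lwm yghr snkp ofq gkv rlve
Final line count: 10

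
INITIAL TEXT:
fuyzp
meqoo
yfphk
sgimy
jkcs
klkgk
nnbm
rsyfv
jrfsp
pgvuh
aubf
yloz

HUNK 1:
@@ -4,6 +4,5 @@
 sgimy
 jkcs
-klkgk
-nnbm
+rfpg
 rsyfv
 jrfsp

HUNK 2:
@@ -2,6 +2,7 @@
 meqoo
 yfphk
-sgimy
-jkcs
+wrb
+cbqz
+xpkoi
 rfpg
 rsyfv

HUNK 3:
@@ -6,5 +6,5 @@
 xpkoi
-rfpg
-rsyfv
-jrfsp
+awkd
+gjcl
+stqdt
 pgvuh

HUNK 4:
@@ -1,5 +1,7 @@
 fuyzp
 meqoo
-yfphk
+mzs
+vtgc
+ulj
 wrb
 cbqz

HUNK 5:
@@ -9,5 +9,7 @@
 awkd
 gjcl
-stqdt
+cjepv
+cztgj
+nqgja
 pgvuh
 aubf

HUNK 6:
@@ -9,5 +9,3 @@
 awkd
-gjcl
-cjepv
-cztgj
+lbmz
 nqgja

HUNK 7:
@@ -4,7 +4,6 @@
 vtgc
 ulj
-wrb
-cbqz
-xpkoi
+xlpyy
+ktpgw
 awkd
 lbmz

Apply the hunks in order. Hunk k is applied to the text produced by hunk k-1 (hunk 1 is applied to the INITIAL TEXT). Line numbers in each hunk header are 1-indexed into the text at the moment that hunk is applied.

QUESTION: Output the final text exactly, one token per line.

Answer: fuyzp
meqoo
mzs
vtgc
ulj
xlpyy
ktpgw
awkd
lbmz
nqgja
pgvuh
aubf
yloz

Derivation:
Hunk 1: at line 4 remove [klkgk,nnbm] add [rfpg] -> 11 lines: fuyzp meqoo yfphk sgimy jkcs rfpg rsyfv jrfsp pgvuh aubf yloz
Hunk 2: at line 2 remove [sgimy,jkcs] add [wrb,cbqz,xpkoi] -> 12 lines: fuyzp meqoo yfphk wrb cbqz xpkoi rfpg rsyfv jrfsp pgvuh aubf yloz
Hunk 3: at line 6 remove [rfpg,rsyfv,jrfsp] add [awkd,gjcl,stqdt] -> 12 lines: fuyzp meqoo yfphk wrb cbqz xpkoi awkd gjcl stqdt pgvuh aubf yloz
Hunk 4: at line 1 remove [yfphk] add [mzs,vtgc,ulj] -> 14 lines: fuyzp meqoo mzs vtgc ulj wrb cbqz xpkoi awkd gjcl stqdt pgvuh aubf yloz
Hunk 5: at line 9 remove [stqdt] add [cjepv,cztgj,nqgja] -> 16 lines: fuyzp meqoo mzs vtgc ulj wrb cbqz xpkoi awkd gjcl cjepv cztgj nqgja pgvuh aubf yloz
Hunk 6: at line 9 remove [gjcl,cjepv,cztgj] add [lbmz] -> 14 lines: fuyzp meqoo mzs vtgc ulj wrb cbqz xpkoi awkd lbmz nqgja pgvuh aubf yloz
Hunk 7: at line 4 remove [wrb,cbqz,xpkoi] add [xlpyy,ktpgw] -> 13 lines: fuyzp meqoo mzs vtgc ulj xlpyy ktpgw awkd lbmz nqgja pgvuh aubf yloz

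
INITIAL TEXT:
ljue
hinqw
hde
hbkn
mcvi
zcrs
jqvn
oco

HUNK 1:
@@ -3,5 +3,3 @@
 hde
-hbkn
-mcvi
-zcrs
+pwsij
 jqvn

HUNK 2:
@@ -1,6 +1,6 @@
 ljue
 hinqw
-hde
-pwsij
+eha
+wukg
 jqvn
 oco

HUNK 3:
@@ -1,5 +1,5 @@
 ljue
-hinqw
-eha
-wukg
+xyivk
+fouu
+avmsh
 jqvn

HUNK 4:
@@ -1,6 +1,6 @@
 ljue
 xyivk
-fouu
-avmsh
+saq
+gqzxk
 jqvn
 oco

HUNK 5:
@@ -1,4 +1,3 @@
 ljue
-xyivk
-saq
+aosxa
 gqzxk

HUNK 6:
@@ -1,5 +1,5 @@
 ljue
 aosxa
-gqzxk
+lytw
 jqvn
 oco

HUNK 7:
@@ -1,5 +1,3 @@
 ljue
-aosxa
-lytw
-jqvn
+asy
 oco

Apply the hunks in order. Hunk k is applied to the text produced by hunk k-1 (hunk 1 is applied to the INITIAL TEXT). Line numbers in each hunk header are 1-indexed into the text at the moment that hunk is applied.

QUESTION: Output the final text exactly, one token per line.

Answer: ljue
asy
oco

Derivation:
Hunk 1: at line 3 remove [hbkn,mcvi,zcrs] add [pwsij] -> 6 lines: ljue hinqw hde pwsij jqvn oco
Hunk 2: at line 1 remove [hde,pwsij] add [eha,wukg] -> 6 lines: ljue hinqw eha wukg jqvn oco
Hunk 3: at line 1 remove [hinqw,eha,wukg] add [xyivk,fouu,avmsh] -> 6 lines: ljue xyivk fouu avmsh jqvn oco
Hunk 4: at line 1 remove [fouu,avmsh] add [saq,gqzxk] -> 6 lines: ljue xyivk saq gqzxk jqvn oco
Hunk 5: at line 1 remove [xyivk,saq] add [aosxa] -> 5 lines: ljue aosxa gqzxk jqvn oco
Hunk 6: at line 1 remove [gqzxk] add [lytw] -> 5 lines: ljue aosxa lytw jqvn oco
Hunk 7: at line 1 remove [aosxa,lytw,jqvn] add [asy] -> 3 lines: ljue asy oco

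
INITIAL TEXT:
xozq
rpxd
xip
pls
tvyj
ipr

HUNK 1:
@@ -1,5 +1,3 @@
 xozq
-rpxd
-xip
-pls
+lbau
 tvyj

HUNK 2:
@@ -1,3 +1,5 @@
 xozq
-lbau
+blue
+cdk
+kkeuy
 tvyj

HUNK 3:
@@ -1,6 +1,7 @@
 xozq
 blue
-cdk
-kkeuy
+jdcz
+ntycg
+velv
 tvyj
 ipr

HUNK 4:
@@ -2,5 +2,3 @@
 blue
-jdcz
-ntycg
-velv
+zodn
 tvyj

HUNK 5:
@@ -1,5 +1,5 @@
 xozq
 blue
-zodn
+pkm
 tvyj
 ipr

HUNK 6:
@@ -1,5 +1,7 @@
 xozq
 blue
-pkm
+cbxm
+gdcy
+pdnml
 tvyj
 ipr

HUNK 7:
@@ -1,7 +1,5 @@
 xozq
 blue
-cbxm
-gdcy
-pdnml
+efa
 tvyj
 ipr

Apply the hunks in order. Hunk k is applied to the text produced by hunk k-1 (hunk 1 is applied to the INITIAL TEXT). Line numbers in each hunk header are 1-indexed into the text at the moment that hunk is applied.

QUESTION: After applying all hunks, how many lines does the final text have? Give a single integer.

Hunk 1: at line 1 remove [rpxd,xip,pls] add [lbau] -> 4 lines: xozq lbau tvyj ipr
Hunk 2: at line 1 remove [lbau] add [blue,cdk,kkeuy] -> 6 lines: xozq blue cdk kkeuy tvyj ipr
Hunk 3: at line 1 remove [cdk,kkeuy] add [jdcz,ntycg,velv] -> 7 lines: xozq blue jdcz ntycg velv tvyj ipr
Hunk 4: at line 2 remove [jdcz,ntycg,velv] add [zodn] -> 5 lines: xozq blue zodn tvyj ipr
Hunk 5: at line 1 remove [zodn] add [pkm] -> 5 lines: xozq blue pkm tvyj ipr
Hunk 6: at line 1 remove [pkm] add [cbxm,gdcy,pdnml] -> 7 lines: xozq blue cbxm gdcy pdnml tvyj ipr
Hunk 7: at line 1 remove [cbxm,gdcy,pdnml] add [efa] -> 5 lines: xozq blue efa tvyj ipr
Final line count: 5

Answer: 5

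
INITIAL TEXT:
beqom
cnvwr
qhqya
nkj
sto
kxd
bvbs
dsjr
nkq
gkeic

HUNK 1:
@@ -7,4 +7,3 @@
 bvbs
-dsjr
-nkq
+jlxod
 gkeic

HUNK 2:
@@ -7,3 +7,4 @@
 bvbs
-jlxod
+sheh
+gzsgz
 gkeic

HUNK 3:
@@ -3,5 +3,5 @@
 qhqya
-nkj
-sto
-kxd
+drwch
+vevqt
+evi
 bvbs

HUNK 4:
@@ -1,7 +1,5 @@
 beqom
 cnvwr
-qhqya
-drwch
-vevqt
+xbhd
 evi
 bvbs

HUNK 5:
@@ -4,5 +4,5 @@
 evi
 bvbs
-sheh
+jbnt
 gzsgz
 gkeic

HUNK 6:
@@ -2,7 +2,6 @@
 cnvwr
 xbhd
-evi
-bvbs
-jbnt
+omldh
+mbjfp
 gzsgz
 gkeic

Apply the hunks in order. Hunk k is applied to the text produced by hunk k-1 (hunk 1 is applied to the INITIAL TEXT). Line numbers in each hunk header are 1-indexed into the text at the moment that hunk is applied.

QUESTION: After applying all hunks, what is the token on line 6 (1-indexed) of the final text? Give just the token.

Hunk 1: at line 7 remove [dsjr,nkq] add [jlxod] -> 9 lines: beqom cnvwr qhqya nkj sto kxd bvbs jlxod gkeic
Hunk 2: at line 7 remove [jlxod] add [sheh,gzsgz] -> 10 lines: beqom cnvwr qhqya nkj sto kxd bvbs sheh gzsgz gkeic
Hunk 3: at line 3 remove [nkj,sto,kxd] add [drwch,vevqt,evi] -> 10 lines: beqom cnvwr qhqya drwch vevqt evi bvbs sheh gzsgz gkeic
Hunk 4: at line 1 remove [qhqya,drwch,vevqt] add [xbhd] -> 8 lines: beqom cnvwr xbhd evi bvbs sheh gzsgz gkeic
Hunk 5: at line 4 remove [sheh] add [jbnt] -> 8 lines: beqom cnvwr xbhd evi bvbs jbnt gzsgz gkeic
Hunk 6: at line 2 remove [evi,bvbs,jbnt] add [omldh,mbjfp] -> 7 lines: beqom cnvwr xbhd omldh mbjfp gzsgz gkeic
Final line 6: gzsgz

Answer: gzsgz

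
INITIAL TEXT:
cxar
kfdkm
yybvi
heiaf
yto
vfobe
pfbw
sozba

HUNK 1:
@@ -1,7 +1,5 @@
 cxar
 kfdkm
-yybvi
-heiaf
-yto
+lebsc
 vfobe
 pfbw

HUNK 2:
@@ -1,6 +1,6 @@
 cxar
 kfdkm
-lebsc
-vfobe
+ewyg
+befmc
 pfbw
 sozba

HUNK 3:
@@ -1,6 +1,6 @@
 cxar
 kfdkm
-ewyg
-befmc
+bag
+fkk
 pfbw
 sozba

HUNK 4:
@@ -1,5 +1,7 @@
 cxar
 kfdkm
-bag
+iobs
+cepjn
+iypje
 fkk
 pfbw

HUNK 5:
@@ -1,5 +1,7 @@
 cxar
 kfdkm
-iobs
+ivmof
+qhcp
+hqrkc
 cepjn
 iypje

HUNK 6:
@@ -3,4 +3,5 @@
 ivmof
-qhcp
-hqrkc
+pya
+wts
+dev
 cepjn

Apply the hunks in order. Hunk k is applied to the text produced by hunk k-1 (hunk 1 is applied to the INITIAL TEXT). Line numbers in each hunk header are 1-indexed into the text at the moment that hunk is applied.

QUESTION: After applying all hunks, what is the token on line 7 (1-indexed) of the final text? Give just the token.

Answer: cepjn

Derivation:
Hunk 1: at line 1 remove [yybvi,heiaf,yto] add [lebsc] -> 6 lines: cxar kfdkm lebsc vfobe pfbw sozba
Hunk 2: at line 1 remove [lebsc,vfobe] add [ewyg,befmc] -> 6 lines: cxar kfdkm ewyg befmc pfbw sozba
Hunk 3: at line 1 remove [ewyg,befmc] add [bag,fkk] -> 6 lines: cxar kfdkm bag fkk pfbw sozba
Hunk 4: at line 1 remove [bag] add [iobs,cepjn,iypje] -> 8 lines: cxar kfdkm iobs cepjn iypje fkk pfbw sozba
Hunk 5: at line 1 remove [iobs] add [ivmof,qhcp,hqrkc] -> 10 lines: cxar kfdkm ivmof qhcp hqrkc cepjn iypje fkk pfbw sozba
Hunk 6: at line 3 remove [qhcp,hqrkc] add [pya,wts,dev] -> 11 lines: cxar kfdkm ivmof pya wts dev cepjn iypje fkk pfbw sozba
Final line 7: cepjn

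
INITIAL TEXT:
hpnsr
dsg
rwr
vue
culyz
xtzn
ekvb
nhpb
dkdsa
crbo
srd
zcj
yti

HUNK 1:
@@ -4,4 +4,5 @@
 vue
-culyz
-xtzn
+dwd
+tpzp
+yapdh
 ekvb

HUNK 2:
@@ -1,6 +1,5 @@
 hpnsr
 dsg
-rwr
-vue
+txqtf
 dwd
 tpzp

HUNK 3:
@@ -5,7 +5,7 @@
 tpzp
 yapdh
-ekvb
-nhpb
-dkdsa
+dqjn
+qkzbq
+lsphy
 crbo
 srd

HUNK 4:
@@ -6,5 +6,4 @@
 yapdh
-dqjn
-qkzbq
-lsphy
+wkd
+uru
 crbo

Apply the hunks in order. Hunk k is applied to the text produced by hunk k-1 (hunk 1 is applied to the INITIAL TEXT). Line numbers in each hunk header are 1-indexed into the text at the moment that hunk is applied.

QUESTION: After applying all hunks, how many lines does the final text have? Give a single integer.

Hunk 1: at line 4 remove [culyz,xtzn] add [dwd,tpzp,yapdh] -> 14 lines: hpnsr dsg rwr vue dwd tpzp yapdh ekvb nhpb dkdsa crbo srd zcj yti
Hunk 2: at line 1 remove [rwr,vue] add [txqtf] -> 13 lines: hpnsr dsg txqtf dwd tpzp yapdh ekvb nhpb dkdsa crbo srd zcj yti
Hunk 3: at line 5 remove [ekvb,nhpb,dkdsa] add [dqjn,qkzbq,lsphy] -> 13 lines: hpnsr dsg txqtf dwd tpzp yapdh dqjn qkzbq lsphy crbo srd zcj yti
Hunk 4: at line 6 remove [dqjn,qkzbq,lsphy] add [wkd,uru] -> 12 lines: hpnsr dsg txqtf dwd tpzp yapdh wkd uru crbo srd zcj yti
Final line count: 12

Answer: 12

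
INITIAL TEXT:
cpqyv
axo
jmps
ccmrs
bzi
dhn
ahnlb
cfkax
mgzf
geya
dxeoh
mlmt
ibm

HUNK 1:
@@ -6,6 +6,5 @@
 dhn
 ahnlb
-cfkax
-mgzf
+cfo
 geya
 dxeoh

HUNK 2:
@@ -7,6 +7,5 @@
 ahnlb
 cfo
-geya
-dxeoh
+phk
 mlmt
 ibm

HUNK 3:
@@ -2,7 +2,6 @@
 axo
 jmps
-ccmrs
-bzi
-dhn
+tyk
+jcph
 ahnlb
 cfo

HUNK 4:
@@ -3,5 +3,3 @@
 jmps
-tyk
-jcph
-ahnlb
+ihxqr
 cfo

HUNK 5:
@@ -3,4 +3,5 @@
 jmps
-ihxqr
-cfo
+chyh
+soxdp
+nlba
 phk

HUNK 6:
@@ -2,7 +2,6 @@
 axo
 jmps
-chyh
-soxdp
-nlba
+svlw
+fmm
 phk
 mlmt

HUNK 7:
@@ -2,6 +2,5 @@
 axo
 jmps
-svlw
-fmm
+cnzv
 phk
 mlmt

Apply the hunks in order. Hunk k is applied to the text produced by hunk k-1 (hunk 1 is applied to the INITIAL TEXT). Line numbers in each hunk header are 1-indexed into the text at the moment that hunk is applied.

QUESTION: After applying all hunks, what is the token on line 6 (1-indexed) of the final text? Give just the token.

Answer: mlmt

Derivation:
Hunk 1: at line 6 remove [cfkax,mgzf] add [cfo] -> 12 lines: cpqyv axo jmps ccmrs bzi dhn ahnlb cfo geya dxeoh mlmt ibm
Hunk 2: at line 7 remove [geya,dxeoh] add [phk] -> 11 lines: cpqyv axo jmps ccmrs bzi dhn ahnlb cfo phk mlmt ibm
Hunk 3: at line 2 remove [ccmrs,bzi,dhn] add [tyk,jcph] -> 10 lines: cpqyv axo jmps tyk jcph ahnlb cfo phk mlmt ibm
Hunk 4: at line 3 remove [tyk,jcph,ahnlb] add [ihxqr] -> 8 lines: cpqyv axo jmps ihxqr cfo phk mlmt ibm
Hunk 5: at line 3 remove [ihxqr,cfo] add [chyh,soxdp,nlba] -> 9 lines: cpqyv axo jmps chyh soxdp nlba phk mlmt ibm
Hunk 6: at line 2 remove [chyh,soxdp,nlba] add [svlw,fmm] -> 8 lines: cpqyv axo jmps svlw fmm phk mlmt ibm
Hunk 7: at line 2 remove [svlw,fmm] add [cnzv] -> 7 lines: cpqyv axo jmps cnzv phk mlmt ibm
Final line 6: mlmt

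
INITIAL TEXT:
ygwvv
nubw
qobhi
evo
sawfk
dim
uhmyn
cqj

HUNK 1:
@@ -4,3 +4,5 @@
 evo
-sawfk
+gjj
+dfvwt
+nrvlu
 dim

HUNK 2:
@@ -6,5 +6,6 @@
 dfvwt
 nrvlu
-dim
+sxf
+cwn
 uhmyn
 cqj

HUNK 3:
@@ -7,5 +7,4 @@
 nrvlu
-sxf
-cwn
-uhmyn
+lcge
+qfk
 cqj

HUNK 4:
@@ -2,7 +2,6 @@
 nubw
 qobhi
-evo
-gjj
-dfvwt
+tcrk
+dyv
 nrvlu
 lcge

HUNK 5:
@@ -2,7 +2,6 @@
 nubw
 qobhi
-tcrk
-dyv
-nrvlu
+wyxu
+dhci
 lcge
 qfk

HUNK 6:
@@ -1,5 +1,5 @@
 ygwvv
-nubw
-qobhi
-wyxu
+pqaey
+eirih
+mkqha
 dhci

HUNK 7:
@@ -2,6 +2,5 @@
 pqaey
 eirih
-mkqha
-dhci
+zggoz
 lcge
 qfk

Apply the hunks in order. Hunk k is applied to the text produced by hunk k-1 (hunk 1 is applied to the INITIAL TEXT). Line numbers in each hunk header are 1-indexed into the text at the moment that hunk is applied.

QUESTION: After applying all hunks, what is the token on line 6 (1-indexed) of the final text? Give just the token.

Answer: qfk

Derivation:
Hunk 1: at line 4 remove [sawfk] add [gjj,dfvwt,nrvlu] -> 10 lines: ygwvv nubw qobhi evo gjj dfvwt nrvlu dim uhmyn cqj
Hunk 2: at line 6 remove [dim] add [sxf,cwn] -> 11 lines: ygwvv nubw qobhi evo gjj dfvwt nrvlu sxf cwn uhmyn cqj
Hunk 3: at line 7 remove [sxf,cwn,uhmyn] add [lcge,qfk] -> 10 lines: ygwvv nubw qobhi evo gjj dfvwt nrvlu lcge qfk cqj
Hunk 4: at line 2 remove [evo,gjj,dfvwt] add [tcrk,dyv] -> 9 lines: ygwvv nubw qobhi tcrk dyv nrvlu lcge qfk cqj
Hunk 5: at line 2 remove [tcrk,dyv,nrvlu] add [wyxu,dhci] -> 8 lines: ygwvv nubw qobhi wyxu dhci lcge qfk cqj
Hunk 6: at line 1 remove [nubw,qobhi,wyxu] add [pqaey,eirih,mkqha] -> 8 lines: ygwvv pqaey eirih mkqha dhci lcge qfk cqj
Hunk 7: at line 2 remove [mkqha,dhci] add [zggoz] -> 7 lines: ygwvv pqaey eirih zggoz lcge qfk cqj
Final line 6: qfk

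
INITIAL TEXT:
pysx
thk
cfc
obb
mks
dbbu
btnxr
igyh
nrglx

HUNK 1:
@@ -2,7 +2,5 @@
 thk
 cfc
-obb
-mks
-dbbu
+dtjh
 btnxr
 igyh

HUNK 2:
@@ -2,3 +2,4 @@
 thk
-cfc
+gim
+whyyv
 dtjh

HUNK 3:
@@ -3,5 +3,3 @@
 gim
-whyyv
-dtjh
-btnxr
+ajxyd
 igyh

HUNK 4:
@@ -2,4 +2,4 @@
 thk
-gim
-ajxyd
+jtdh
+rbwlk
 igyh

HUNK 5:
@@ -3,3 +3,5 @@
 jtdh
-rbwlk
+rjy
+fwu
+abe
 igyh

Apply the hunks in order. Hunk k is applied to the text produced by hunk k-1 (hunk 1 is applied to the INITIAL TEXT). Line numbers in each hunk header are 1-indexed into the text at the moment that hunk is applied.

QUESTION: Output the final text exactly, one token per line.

Hunk 1: at line 2 remove [obb,mks,dbbu] add [dtjh] -> 7 lines: pysx thk cfc dtjh btnxr igyh nrglx
Hunk 2: at line 2 remove [cfc] add [gim,whyyv] -> 8 lines: pysx thk gim whyyv dtjh btnxr igyh nrglx
Hunk 3: at line 3 remove [whyyv,dtjh,btnxr] add [ajxyd] -> 6 lines: pysx thk gim ajxyd igyh nrglx
Hunk 4: at line 2 remove [gim,ajxyd] add [jtdh,rbwlk] -> 6 lines: pysx thk jtdh rbwlk igyh nrglx
Hunk 5: at line 3 remove [rbwlk] add [rjy,fwu,abe] -> 8 lines: pysx thk jtdh rjy fwu abe igyh nrglx

Answer: pysx
thk
jtdh
rjy
fwu
abe
igyh
nrglx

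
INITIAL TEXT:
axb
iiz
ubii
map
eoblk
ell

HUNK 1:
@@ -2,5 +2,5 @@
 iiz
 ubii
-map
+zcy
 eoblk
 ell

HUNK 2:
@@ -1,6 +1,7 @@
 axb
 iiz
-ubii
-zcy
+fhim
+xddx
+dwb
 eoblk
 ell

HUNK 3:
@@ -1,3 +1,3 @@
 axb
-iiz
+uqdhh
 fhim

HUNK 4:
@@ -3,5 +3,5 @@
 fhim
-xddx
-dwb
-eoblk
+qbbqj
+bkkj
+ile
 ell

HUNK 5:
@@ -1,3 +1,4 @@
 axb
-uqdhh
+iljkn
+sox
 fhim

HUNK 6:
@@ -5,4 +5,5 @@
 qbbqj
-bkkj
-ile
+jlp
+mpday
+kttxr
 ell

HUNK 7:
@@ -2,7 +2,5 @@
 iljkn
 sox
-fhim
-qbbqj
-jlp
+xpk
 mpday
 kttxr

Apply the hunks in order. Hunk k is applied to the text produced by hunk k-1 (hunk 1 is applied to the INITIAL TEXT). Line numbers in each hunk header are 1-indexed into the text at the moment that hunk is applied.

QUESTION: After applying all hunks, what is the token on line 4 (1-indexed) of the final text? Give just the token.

Answer: xpk

Derivation:
Hunk 1: at line 2 remove [map] add [zcy] -> 6 lines: axb iiz ubii zcy eoblk ell
Hunk 2: at line 1 remove [ubii,zcy] add [fhim,xddx,dwb] -> 7 lines: axb iiz fhim xddx dwb eoblk ell
Hunk 3: at line 1 remove [iiz] add [uqdhh] -> 7 lines: axb uqdhh fhim xddx dwb eoblk ell
Hunk 4: at line 3 remove [xddx,dwb,eoblk] add [qbbqj,bkkj,ile] -> 7 lines: axb uqdhh fhim qbbqj bkkj ile ell
Hunk 5: at line 1 remove [uqdhh] add [iljkn,sox] -> 8 lines: axb iljkn sox fhim qbbqj bkkj ile ell
Hunk 6: at line 5 remove [bkkj,ile] add [jlp,mpday,kttxr] -> 9 lines: axb iljkn sox fhim qbbqj jlp mpday kttxr ell
Hunk 7: at line 2 remove [fhim,qbbqj,jlp] add [xpk] -> 7 lines: axb iljkn sox xpk mpday kttxr ell
Final line 4: xpk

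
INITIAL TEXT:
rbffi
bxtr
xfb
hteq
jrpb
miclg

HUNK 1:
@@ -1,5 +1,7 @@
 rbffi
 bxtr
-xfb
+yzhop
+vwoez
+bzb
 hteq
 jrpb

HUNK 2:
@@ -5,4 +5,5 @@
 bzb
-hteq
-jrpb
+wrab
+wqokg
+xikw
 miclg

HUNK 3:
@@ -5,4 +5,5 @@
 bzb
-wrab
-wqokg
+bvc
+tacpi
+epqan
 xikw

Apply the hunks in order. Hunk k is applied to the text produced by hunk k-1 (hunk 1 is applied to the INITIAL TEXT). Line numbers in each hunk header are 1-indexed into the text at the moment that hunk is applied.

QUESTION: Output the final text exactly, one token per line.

Hunk 1: at line 1 remove [xfb] add [yzhop,vwoez,bzb] -> 8 lines: rbffi bxtr yzhop vwoez bzb hteq jrpb miclg
Hunk 2: at line 5 remove [hteq,jrpb] add [wrab,wqokg,xikw] -> 9 lines: rbffi bxtr yzhop vwoez bzb wrab wqokg xikw miclg
Hunk 3: at line 5 remove [wrab,wqokg] add [bvc,tacpi,epqan] -> 10 lines: rbffi bxtr yzhop vwoez bzb bvc tacpi epqan xikw miclg

Answer: rbffi
bxtr
yzhop
vwoez
bzb
bvc
tacpi
epqan
xikw
miclg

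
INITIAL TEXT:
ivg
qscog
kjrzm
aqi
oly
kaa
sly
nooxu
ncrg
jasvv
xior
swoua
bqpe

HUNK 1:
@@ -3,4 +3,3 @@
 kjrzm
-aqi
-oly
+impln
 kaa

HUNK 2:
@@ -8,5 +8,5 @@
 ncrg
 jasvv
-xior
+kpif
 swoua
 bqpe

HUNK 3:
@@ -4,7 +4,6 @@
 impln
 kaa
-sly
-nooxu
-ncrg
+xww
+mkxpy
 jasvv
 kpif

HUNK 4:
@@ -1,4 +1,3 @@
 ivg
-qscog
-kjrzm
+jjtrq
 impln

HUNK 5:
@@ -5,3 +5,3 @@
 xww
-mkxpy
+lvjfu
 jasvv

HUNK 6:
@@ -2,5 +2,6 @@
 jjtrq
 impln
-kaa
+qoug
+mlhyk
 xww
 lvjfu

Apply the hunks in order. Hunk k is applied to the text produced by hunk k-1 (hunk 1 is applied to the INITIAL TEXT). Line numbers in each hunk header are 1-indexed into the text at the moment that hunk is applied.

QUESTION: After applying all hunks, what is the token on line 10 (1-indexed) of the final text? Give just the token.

Answer: swoua

Derivation:
Hunk 1: at line 3 remove [aqi,oly] add [impln] -> 12 lines: ivg qscog kjrzm impln kaa sly nooxu ncrg jasvv xior swoua bqpe
Hunk 2: at line 8 remove [xior] add [kpif] -> 12 lines: ivg qscog kjrzm impln kaa sly nooxu ncrg jasvv kpif swoua bqpe
Hunk 3: at line 4 remove [sly,nooxu,ncrg] add [xww,mkxpy] -> 11 lines: ivg qscog kjrzm impln kaa xww mkxpy jasvv kpif swoua bqpe
Hunk 4: at line 1 remove [qscog,kjrzm] add [jjtrq] -> 10 lines: ivg jjtrq impln kaa xww mkxpy jasvv kpif swoua bqpe
Hunk 5: at line 5 remove [mkxpy] add [lvjfu] -> 10 lines: ivg jjtrq impln kaa xww lvjfu jasvv kpif swoua bqpe
Hunk 6: at line 2 remove [kaa] add [qoug,mlhyk] -> 11 lines: ivg jjtrq impln qoug mlhyk xww lvjfu jasvv kpif swoua bqpe
Final line 10: swoua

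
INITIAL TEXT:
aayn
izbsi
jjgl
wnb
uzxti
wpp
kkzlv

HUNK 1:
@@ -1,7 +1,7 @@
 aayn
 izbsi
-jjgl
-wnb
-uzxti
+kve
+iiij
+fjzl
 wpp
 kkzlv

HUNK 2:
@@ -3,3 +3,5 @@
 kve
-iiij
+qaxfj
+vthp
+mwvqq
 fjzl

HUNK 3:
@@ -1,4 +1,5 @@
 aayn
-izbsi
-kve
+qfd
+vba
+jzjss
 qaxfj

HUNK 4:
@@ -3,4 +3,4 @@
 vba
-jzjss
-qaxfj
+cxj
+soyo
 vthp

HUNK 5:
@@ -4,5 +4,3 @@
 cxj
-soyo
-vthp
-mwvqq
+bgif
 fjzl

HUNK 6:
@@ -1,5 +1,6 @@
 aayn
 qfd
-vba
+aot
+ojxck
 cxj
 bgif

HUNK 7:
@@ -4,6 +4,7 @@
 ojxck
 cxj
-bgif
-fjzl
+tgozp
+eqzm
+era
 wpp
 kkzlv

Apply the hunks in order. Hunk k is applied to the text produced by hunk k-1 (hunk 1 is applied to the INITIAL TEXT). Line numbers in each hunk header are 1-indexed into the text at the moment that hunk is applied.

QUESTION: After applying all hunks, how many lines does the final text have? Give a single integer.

Answer: 10

Derivation:
Hunk 1: at line 1 remove [jjgl,wnb,uzxti] add [kve,iiij,fjzl] -> 7 lines: aayn izbsi kve iiij fjzl wpp kkzlv
Hunk 2: at line 3 remove [iiij] add [qaxfj,vthp,mwvqq] -> 9 lines: aayn izbsi kve qaxfj vthp mwvqq fjzl wpp kkzlv
Hunk 3: at line 1 remove [izbsi,kve] add [qfd,vba,jzjss] -> 10 lines: aayn qfd vba jzjss qaxfj vthp mwvqq fjzl wpp kkzlv
Hunk 4: at line 3 remove [jzjss,qaxfj] add [cxj,soyo] -> 10 lines: aayn qfd vba cxj soyo vthp mwvqq fjzl wpp kkzlv
Hunk 5: at line 4 remove [soyo,vthp,mwvqq] add [bgif] -> 8 lines: aayn qfd vba cxj bgif fjzl wpp kkzlv
Hunk 6: at line 1 remove [vba] add [aot,ojxck] -> 9 lines: aayn qfd aot ojxck cxj bgif fjzl wpp kkzlv
Hunk 7: at line 4 remove [bgif,fjzl] add [tgozp,eqzm,era] -> 10 lines: aayn qfd aot ojxck cxj tgozp eqzm era wpp kkzlv
Final line count: 10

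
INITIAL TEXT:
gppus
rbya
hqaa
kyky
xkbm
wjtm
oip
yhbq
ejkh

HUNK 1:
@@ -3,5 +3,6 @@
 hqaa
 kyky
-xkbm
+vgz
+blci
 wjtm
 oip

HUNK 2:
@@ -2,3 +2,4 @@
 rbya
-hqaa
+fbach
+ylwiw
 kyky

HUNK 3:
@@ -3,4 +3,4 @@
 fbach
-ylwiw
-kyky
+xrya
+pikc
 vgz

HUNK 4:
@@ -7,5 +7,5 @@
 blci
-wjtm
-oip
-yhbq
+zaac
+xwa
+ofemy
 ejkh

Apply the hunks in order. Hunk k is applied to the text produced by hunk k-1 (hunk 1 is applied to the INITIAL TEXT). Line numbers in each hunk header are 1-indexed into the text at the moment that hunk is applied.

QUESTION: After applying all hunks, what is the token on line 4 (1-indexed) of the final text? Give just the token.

Answer: xrya

Derivation:
Hunk 1: at line 3 remove [xkbm] add [vgz,blci] -> 10 lines: gppus rbya hqaa kyky vgz blci wjtm oip yhbq ejkh
Hunk 2: at line 2 remove [hqaa] add [fbach,ylwiw] -> 11 lines: gppus rbya fbach ylwiw kyky vgz blci wjtm oip yhbq ejkh
Hunk 3: at line 3 remove [ylwiw,kyky] add [xrya,pikc] -> 11 lines: gppus rbya fbach xrya pikc vgz blci wjtm oip yhbq ejkh
Hunk 4: at line 7 remove [wjtm,oip,yhbq] add [zaac,xwa,ofemy] -> 11 lines: gppus rbya fbach xrya pikc vgz blci zaac xwa ofemy ejkh
Final line 4: xrya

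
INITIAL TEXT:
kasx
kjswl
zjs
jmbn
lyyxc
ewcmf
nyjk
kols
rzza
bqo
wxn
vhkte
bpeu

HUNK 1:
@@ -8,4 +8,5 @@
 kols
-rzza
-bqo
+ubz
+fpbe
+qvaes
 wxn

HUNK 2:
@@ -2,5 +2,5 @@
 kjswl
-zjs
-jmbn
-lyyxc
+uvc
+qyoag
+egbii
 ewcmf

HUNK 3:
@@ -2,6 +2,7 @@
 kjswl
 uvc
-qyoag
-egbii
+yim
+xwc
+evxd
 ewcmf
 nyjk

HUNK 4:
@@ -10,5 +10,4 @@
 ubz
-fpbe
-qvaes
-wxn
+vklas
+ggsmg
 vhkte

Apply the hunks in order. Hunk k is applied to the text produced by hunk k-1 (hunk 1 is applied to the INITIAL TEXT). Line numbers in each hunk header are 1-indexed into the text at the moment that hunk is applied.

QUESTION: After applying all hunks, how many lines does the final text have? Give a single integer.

Hunk 1: at line 8 remove [rzza,bqo] add [ubz,fpbe,qvaes] -> 14 lines: kasx kjswl zjs jmbn lyyxc ewcmf nyjk kols ubz fpbe qvaes wxn vhkte bpeu
Hunk 2: at line 2 remove [zjs,jmbn,lyyxc] add [uvc,qyoag,egbii] -> 14 lines: kasx kjswl uvc qyoag egbii ewcmf nyjk kols ubz fpbe qvaes wxn vhkte bpeu
Hunk 3: at line 2 remove [qyoag,egbii] add [yim,xwc,evxd] -> 15 lines: kasx kjswl uvc yim xwc evxd ewcmf nyjk kols ubz fpbe qvaes wxn vhkte bpeu
Hunk 4: at line 10 remove [fpbe,qvaes,wxn] add [vklas,ggsmg] -> 14 lines: kasx kjswl uvc yim xwc evxd ewcmf nyjk kols ubz vklas ggsmg vhkte bpeu
Final line count: 14

Answer: 14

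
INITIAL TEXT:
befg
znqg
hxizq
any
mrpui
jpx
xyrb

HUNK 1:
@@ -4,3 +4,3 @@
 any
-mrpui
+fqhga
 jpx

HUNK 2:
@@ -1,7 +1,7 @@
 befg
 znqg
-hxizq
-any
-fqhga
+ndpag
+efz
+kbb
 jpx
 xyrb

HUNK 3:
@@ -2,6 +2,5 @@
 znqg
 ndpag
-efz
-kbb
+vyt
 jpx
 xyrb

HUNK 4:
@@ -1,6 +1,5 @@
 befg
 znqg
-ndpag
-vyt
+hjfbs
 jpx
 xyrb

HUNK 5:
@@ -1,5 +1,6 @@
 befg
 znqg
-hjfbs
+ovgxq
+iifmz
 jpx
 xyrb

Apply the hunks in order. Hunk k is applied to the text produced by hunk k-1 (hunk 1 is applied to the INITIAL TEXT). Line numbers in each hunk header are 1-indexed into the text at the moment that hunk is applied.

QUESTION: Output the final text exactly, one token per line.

Hunk 1: at line 4 remove [mrpui] add [fqhga] -> 7 lines: befg znqg hxizq any fqhga jpx xyrb
Hunk 2: at line 1 remove [hxizq,any,fqhga] add [ndpag,efz,kbb] -> 7 lines: befg znqg ndpag efz kbb jpx xyrb
Hunk 3: at line 2 remove [efz,kbb] add [vyt] -> 6 lines: befg znqg ndpag vyt jpx xyrb
Hunk 4: at line 1 remove [ndpag,vyt] add [hjfbs] -> 5 lines: befg znqg hjfbs jpx xyrb
Hunk 5: at line 1 remove [hjfbs] add [ovgxq,iifmz] -> 6 lines: befg znqg ovgxq iifmz jpx xyrb

Answer: befg
znqg
ovgxq
iifmz
jpx
xyrb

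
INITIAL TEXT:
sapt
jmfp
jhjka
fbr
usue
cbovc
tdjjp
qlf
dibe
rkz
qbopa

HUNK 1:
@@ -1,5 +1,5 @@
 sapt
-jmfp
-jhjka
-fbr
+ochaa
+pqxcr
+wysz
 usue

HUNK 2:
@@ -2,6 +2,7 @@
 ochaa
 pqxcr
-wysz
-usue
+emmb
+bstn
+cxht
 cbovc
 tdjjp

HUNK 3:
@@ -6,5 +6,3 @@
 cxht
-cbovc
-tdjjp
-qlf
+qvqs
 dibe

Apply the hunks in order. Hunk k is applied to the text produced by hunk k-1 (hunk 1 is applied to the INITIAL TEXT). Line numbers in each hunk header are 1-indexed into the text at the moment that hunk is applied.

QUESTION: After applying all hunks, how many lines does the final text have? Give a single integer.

Answer: 10

Derivation:
Hunk 1: at line 1 remove [jmfp,jhjka,fbr] add [ochaa,pqxcr,wysz] -> 11 lines: sapt ochaa pqxcr wysz usue cbovc tdjjp qlf dibe rkz qbopa
Hunk 2: at line 2 remove [wysz,usue] add [emmb,bstn,cxht] -> 12 lines: sapt ochaa pqxcr emmb bstn cxht cbovc tdjjp qlf dibe rkz qbopa
Hunk 3: at line 6 remove [cbovc,tdjjp,qlf] add [qvqs] -> 10 lines: sapt ochaa pqxcr emmb bstn cxht qvqs dibe rkz qbopa
Final line count: 10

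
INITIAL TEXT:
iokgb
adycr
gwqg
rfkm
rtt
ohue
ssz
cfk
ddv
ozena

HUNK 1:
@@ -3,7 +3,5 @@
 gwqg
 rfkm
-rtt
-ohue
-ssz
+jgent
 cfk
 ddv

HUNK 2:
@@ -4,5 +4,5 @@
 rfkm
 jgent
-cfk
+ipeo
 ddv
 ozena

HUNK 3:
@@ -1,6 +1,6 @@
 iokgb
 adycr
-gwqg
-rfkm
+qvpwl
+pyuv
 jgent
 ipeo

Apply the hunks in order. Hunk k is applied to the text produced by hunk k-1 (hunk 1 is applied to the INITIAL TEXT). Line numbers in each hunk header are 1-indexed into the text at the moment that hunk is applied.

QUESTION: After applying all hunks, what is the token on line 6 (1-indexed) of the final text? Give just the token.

Answer: ipeo

Derivation:
Hunk 1: at line 3 remove [rtt,ohue,ssz] add [jgent] -> 8 lines: iokgb adycr gwqg rfkm jgent cfk ddv ozena
Hunk 2: at line 4 remove [cfk] add [ipeo] -> 8 lines: iokgb adycr gwqg rfkm jgent ipeo ddv ozena
Hunk 3: at line 1 remove [gwqg,rfkm] add [qvpwl,pyuv] -> 8 lines: iokgb adycr qvpwl pyuv jgent ipeo ddv ozena
Final line 6: ipeo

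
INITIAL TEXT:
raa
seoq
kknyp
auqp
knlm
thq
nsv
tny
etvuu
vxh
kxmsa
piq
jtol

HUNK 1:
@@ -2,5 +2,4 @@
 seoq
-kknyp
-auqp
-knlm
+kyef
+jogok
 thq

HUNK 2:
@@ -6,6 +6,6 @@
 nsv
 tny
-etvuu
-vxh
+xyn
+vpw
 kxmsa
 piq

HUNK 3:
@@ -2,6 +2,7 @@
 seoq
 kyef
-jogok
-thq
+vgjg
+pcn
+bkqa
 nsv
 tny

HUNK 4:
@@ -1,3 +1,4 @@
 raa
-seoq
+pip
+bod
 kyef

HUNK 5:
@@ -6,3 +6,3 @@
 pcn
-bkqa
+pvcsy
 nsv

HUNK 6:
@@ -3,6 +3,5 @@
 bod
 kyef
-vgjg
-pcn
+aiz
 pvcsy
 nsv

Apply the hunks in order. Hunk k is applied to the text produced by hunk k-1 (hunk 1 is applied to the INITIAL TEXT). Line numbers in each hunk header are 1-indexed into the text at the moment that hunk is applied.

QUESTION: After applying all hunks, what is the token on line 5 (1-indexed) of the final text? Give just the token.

Answer: aiz

Derivation:
Hunk 1: at line 2 remove [kknyp,auqp,knlm] add [kyef,jogok] -> 12 lines: raa seoq kyef jogok thq nsv tny etvuu vxh kxmsa piq jtol
Hunk 2: at line 6 remove [etvuu,vxh] add [xyn,vpw] -> 12 lines: raa seoq kyef jogok thq nsv tny xyn vpw kxmsa piq jtol
Hunk 3: at line 2 remove [jogok,thq] add [vgjg,pcn,bkqa] -> 13 lines: raa seoq kyef vgjg pcn bkqa nsv tny xyn vpw kxmsa piq jtol
Hunk 4: at line 1 remove [seoq] add [pip,bod] -> 14 lines: raa pip bod kyef vgjg pcn bkqa nsv tny xyn vpw kxmsa piq jtol
Hunk 5: at line 6 remove [bkqa] add [pvcsy] -> 14 lines: raa pip bod kyef vgjg pcn pvcsy nsv tny xyn vpw kxmsa piq jtol
Hunk 6: at line 3 remove [vgjg,pcn] add [aiz] -> 13 lines: raa pip bod kyef aiz pvcsy nsv tny xyn vpw kxmsa piq jtol
Final line 5: aiz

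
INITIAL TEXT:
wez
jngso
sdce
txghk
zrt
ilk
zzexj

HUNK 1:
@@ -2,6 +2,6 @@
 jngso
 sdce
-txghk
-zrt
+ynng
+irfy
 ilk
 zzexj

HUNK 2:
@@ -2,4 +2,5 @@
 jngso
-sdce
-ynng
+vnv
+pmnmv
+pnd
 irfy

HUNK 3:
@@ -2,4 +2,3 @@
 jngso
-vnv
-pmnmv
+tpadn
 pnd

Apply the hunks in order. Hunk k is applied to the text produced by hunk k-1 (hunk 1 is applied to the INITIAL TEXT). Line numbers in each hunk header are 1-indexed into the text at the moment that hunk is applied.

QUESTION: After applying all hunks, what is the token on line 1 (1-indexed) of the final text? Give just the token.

Answer: wez

Derivation:
Hunk 1: at line 2 remove [txghk,zrt] add [ynng,irfy] -> 7 lines: wez jngso sdce ynng irfy ilk zzexj
Hunk 2: at line 2 remove [sdce,ynng] add [vnv,pmnmv,pnd] -> 8 lines: wez jngso vnv pmnmv pnd irfy ilk zzexj
Hunk 3: at line 2 remove [vnv,pmnmv] add [tpadn] -> 7 lines: wez jngso tpadn pnd irfy ilk zzexj
Final line 1: wez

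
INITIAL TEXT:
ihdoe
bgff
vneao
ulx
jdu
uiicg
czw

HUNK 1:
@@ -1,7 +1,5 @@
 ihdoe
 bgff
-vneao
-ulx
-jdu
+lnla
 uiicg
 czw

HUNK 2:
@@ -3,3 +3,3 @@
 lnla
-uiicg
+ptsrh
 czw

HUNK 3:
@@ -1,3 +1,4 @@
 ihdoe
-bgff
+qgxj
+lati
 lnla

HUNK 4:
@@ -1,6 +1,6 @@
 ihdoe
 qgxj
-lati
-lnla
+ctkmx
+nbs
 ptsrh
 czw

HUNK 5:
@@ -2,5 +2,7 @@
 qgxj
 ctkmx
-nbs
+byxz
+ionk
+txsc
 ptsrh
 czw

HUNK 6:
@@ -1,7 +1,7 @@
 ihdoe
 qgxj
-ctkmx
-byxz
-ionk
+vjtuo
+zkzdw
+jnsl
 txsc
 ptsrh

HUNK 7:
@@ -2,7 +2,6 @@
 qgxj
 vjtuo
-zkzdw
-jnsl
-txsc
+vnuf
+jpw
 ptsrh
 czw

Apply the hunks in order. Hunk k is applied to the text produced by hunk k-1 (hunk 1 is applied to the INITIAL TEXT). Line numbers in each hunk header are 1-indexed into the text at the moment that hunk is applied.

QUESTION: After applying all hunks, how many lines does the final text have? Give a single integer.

Answer: 7

Derivation:
Hunk 1: at line 1 remove [vneao,ulx,jdu] add [lnla] -> 5 lines: ihdoe bgff lnla uiicg czw
Hunk 2: at line 3 remove [uiicg] add [ptsrh] -> 5 lines: ihdoe bgff lnla ptsrh czw
Hunk 3: at line 1 remove [bgff] add [qgxj,lati] -> 6 lines: ihdoe qgxj lati lnla ptsrh czw
Hunk 4: at line 1 remove [lati,lnla] add [ctkmx,nbs] -> 6 lines: ihdoe qgxj ctkmx nbs ptsrh czw
Hunk 5: at line 2 remove [nbs] add [byxz,ionk,txsc] -> 8 lines: ihdoe qgxj ctkmx byxz ionk txsc ptsrh czw
Hunk 6: at line 1 remove [ctkmx,byxz,ionk] add [vjtuo,zkzdw,jnsl] -> 8 lines: ihdoe qgxj vjtuo zkzdw jnsl txsc ptsrh czw
Hunk 7: at line 2 remove [zkzdw,jnsl,txsc] add [vnuf,jpw] -> 7 lines: ihdoe qgxj vjtuo vnuf jpw ptsrh czw
Final line count: 7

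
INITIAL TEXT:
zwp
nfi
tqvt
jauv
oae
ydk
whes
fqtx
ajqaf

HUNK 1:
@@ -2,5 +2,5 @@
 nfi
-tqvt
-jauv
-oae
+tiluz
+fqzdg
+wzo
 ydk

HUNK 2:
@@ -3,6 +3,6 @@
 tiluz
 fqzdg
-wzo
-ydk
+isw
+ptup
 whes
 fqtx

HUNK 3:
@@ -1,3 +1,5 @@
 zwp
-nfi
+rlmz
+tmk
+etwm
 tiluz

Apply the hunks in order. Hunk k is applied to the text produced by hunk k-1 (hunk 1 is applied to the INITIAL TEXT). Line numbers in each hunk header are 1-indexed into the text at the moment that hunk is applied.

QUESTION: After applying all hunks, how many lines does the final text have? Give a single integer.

Answer: 11

Derivation:
Hunk 1: at line 2 remove [tqvt,jauv,oae] add [tiluz,fqzdg,wzo] -> 9 lines: zwp nfi tiluz fqzdg wzo ydk whes fqtx ajqaf
Hunk 2: at line 3 remove [wzo,ydk] add [isw,ptup] -> 9 lines: zwp nfi tiluz fqzdg isw ptup whes fqtx ajqaf
Hunk 3: at line 1 remove [nfi] add [rlmz,tmk,etwm] -> 11 lines: zwp rlmz tmk etwm tiluz fqzdg isw ptup whes fqtx ajqaf
Final line count: 11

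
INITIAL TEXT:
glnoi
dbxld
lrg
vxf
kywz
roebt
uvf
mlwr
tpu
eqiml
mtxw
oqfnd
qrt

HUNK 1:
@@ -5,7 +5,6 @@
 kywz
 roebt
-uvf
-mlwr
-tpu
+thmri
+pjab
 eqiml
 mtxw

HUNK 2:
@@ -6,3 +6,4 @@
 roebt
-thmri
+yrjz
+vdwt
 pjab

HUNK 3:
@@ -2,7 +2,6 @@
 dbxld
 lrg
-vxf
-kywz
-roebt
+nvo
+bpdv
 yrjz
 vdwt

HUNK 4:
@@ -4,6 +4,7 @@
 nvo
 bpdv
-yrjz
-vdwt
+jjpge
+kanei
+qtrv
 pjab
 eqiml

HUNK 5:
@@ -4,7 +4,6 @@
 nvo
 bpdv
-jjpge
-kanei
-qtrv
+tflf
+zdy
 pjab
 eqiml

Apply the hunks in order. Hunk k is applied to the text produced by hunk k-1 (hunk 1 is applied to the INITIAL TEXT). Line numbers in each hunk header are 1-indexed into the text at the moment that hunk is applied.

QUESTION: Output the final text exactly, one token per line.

Hunk 1: at line 5 remove [uvf,mlwr,tpu] add [thmri,pjab] -> 12 lines: glnoi dbxld lrg vxf kywz roebt thmri pjab eqiml mtxw oqfnd qrt
Hunk 2: at line 6 remove [thmri] add [yrjz,vdwt] -> 13 lines: glnoi dbxld lrg vxf kywz roebt yrjz vdwt pjab eqiml mtxw oqfnd qrt
Hunk 3: at line 2 remove [vxf,kywz,roebt] add [nvo,bpdv] -> 12 lines: glnoi dbxld lrg nvo bpdv yrjz vdwt pjab eqiml mtxw oqfnd qrt
Hunk 4: at line 4 remove [yrjz,vdwt] add [jjpge,kanei,qtrv] -> 13 lines: glnoi dbxld lrg nvo bpdv jjpge kanei qtrv pjab eqiml mtxw oqfnd qrt
Hunk 5: at line 4 remove [jjpge,kanei,qtrv] add [tflf,zdy] -> 12 lines: glnoi dbxld lrg nvo bpdv tflf zdy pjab eqiml mtxw oqfnd qrt

Answer: glnoi
dbxld
lrg
nvo
bpdv
tflf
zdy
pjab
eqiml
mtxw
oqfnd
qrt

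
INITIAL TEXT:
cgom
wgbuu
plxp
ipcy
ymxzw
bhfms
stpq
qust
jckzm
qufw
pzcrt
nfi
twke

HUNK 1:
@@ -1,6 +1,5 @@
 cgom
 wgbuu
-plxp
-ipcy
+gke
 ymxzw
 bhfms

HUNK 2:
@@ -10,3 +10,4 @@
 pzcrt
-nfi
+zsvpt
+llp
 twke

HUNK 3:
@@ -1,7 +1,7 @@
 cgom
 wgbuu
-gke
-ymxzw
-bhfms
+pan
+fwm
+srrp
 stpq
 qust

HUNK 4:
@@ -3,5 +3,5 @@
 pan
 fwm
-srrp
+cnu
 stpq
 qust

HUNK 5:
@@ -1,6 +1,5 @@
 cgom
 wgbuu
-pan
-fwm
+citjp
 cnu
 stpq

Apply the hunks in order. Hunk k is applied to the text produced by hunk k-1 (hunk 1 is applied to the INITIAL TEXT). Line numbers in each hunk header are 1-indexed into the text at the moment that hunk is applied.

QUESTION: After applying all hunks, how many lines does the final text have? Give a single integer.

Hunk 1: at line 1 remove [plxp,ipcy] add [gke] -> 12 lines: cgom wgbuu gke ymxzw bhfms stpq qust jckzm qufw pzcrt nfi twke
Hunk 2: at line 10 remove [nfi] add [zsvpt,llp] -> 13 lines: cgom wgbuu gke ymxzw bhfms stpq qust jckzm qufw pzcrt zsvpt llp twke
Hunk 3: at line 1 remove [gke,ymxzw,bhfms] add [pan,fwm,srrp] -> 13 lines: cgom wgbuu pan fwm srrp stpq qust jckzm qufw pzcrt zsvpt llp twke
Hunk 4: at line 3 remove [srrp] add [cnu] -> 13 lines: cgom wgbuu pan fwm cnu stpq qust jckzm qufw pzcrt zsvpt llp twke
Hunk 5: at line 1 remove [pan,fwm] add [citjp] -> 12 lines: cgom wgbuu citjp cnu stpq qust jckzm qufw pzcrt zsvpt llp twke
Final line count: 12

Answer: 12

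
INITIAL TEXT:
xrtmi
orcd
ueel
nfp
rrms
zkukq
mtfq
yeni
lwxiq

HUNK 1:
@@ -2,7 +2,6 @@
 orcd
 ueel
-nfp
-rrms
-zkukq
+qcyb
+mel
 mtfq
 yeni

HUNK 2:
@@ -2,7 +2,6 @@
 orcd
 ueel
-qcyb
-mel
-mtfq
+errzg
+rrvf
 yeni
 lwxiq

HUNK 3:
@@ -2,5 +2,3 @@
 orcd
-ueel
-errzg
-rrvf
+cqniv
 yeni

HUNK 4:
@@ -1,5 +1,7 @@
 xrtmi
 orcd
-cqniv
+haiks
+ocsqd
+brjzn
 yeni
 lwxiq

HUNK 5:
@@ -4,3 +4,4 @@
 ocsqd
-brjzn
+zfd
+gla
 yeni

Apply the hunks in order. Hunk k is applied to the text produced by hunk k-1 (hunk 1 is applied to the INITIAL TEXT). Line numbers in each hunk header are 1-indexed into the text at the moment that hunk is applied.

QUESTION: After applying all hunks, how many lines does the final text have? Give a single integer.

Hunk 1: at line 2 remove [nfp,rrms,zkukq] add [qcyb,mel] -> 8 lines: xrtmi orcd ueel qcyb mel mtfq yeni lwxiq
Hunk 2: at line 2 remove [qcyb,mel,mtfq] add [errzg,rrvf] -> 7 lines: xrtmi orcd ueel errzg rrvf yeni lwxiq
Hunk 3: at line 2 remove [ueel,errzg,rrvf] add [cqniv] -> 5 lines: xrtmi orcd cqniv yeni lwxiq
Hunk 4: at line 1 remove [cqniv] add [haiks,ocsqd,brjzn] -> 7 lines: xrtmi orcd haiks ocsqd brjzn yeni lwxiq
Hunk 5: at line 4 remove [brjzn] add [zfd,gla] -> 8 lines: xrtmi orcd haiks ocsqd zfd gla yeni lwxiq
Final line count: 8

Answer: 8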